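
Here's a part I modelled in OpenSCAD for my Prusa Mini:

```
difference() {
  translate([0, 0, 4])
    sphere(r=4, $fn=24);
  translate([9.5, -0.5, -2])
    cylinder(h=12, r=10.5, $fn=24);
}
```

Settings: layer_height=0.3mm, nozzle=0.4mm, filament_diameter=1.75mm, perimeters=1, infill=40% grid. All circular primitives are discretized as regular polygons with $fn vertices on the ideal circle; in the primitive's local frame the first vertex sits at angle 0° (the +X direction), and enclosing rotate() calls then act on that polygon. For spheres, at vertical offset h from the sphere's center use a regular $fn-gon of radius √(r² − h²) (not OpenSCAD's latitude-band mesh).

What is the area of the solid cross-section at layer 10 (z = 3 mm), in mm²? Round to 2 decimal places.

18.01 mm²

At z = 3 mm: the r=4 sphere contributes a regular 24-gon of circumradius √(4²−1²) = 3.873 (area = (24/2)·3.873²·sin(360°/24) = 46.59 mm²); the r=10.5 cylinder at (9.5, -0.5) contributes a regular 24-gon of circumradius 10.5 (area = (24/2)·10.500²·sin(360°/24) = 342.42 mm²); Taking the first minus the rest: starting from the r=4 sphere (46.59 mm²), the r=10.5 cylinder at (9.5, -0.5) partially overlaps it — only the 28.57 mm² overlap (of its 342.42 mm²) is removed, clipping the outline — area = 18.01 mm². Overall, the cross-section is a single solid region. Net area = 18.01 mm².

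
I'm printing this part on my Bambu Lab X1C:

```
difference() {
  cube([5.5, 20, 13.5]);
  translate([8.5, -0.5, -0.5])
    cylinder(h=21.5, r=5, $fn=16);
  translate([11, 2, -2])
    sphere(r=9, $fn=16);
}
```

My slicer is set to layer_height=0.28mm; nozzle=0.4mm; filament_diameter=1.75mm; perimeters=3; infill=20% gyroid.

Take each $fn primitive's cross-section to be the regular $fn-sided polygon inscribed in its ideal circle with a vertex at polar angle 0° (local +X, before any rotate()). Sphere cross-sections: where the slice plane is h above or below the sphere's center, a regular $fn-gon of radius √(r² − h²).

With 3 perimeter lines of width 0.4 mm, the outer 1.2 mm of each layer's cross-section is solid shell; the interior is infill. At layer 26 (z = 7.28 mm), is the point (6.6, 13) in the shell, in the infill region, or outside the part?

At z = 7.28 mm: the cube (footprint 5.5×20) is included at this height; the r=5 cylinder at (8.5, -0.5) contributes a regular 16-gon of circumradius 5; the sphere at (11, 2) is not intersected at this z (|z−center|=9.280 > r=9); After the difference (first − rest): starting from the 5.5×20 cube, the r=5 cylinder at (8.5, -0.5) partially overlaps it — only the 4.33 mm² overlap (of its 76.54 mm²) is removed, clipping the outline — 1 connected region. Overall, the cross-section is a single solid region. The nearest boundary edge runs (5.50, 20.00)→(5.50, 3.39); distance from the point to it = 1.10 mm. The point is not inside any of the regions above, so it lies outside the cross-section (1.10 mm from the nearest boundary).

outside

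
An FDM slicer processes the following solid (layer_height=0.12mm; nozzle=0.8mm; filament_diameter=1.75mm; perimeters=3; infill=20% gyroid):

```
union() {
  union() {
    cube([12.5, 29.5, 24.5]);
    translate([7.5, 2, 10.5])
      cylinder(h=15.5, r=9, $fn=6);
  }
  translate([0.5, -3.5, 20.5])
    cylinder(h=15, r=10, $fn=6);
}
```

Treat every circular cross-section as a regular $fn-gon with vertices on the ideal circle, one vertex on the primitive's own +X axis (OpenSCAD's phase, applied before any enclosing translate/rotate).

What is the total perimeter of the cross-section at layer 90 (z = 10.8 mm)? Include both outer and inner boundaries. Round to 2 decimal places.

95.97 mm

At z = 10.8 mm: the 12.5×29.5 cube contributes its full rectangle (perimeter 84.00 mm); the r=9 cylinder at (7.5, 2) gives a regular 6-gon of circumradius 9 (constant along its height) (perimeter = 2·6·9.000·sin(180°/6) = 54.00 mm); Merging all regions: the regions partially overlap (shared area 114.42 mm²), so the edge portions inside another operand are dropped and the merged outline is re-measured after clipping — boundary = 95.97 mm; the cylinder at (0.5, -3.5) is not intersected at this z (z outside [20.5, 35.5]); Combining (union): only that combined region is present, so the union is just that shape — boundary = 95.97 mm. Overall, the cross-section is a single solid region. Total boundary length (outer) = 95.97 mm.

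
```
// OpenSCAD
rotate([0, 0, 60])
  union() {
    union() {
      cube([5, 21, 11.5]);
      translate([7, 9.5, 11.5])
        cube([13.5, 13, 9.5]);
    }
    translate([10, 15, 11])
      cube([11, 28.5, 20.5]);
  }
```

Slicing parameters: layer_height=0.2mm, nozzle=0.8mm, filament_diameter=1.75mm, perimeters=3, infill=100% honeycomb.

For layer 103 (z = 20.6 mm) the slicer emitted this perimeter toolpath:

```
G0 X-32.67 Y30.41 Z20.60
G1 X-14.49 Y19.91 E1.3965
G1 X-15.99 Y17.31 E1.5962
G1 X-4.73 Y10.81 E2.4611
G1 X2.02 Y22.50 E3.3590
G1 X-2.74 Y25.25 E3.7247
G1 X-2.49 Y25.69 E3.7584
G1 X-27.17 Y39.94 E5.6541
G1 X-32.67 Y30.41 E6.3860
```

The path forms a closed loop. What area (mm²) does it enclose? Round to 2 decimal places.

Apply the shoelace formula to the sequence of (X, Y) vertices; enclosed area = 410.38 mm².

410.38 mm²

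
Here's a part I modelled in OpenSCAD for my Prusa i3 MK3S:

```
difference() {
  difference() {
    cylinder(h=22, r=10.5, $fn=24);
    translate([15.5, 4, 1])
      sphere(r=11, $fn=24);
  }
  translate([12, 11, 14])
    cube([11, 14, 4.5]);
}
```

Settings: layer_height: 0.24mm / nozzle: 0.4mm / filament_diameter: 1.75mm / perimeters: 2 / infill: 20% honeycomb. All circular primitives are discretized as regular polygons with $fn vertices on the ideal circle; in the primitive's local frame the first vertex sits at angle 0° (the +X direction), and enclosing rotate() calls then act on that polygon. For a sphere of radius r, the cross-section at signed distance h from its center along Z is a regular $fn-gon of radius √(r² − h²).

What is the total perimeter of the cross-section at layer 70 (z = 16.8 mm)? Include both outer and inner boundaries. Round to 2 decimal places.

65.79 mm

At z = 16.8 mm: the r=10.5 cylinder contributes a regular 24-gon of circumradius 10.5 (perimeter = 2·24·10.500·sin(180°/24) = 65.79 mm); the sphere at (15.5, 4) is not intersected at this z (|z−center|=15.800 > r=11); Subtracting the remaining from the first: none of the subtracted shapes is present at this height, so the r=10.5 cylinder is unchanged — boundary = 65.79 mm; the 11×14 cube at (12, 11) contributes its full rectangle (perimeter 50.00 mm); Taking the first minus the rest: starting from that combined region, the 11×14 cube at (12, 11) misses the remaining region (no effect) — boundary = 65.79 mm. Overall, the cross-section is a single solid region. Total boundary length (outer) = 65.79 mm.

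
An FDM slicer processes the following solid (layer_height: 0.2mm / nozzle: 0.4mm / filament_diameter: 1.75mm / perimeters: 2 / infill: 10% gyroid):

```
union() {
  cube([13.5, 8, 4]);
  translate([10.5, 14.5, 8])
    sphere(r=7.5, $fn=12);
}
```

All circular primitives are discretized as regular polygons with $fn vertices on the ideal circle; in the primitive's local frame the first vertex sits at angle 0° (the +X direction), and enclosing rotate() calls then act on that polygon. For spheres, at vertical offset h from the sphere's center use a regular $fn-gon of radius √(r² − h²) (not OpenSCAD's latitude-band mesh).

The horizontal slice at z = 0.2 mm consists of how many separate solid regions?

1

At z = 0.2 mm: the 13.5×8 cube contributes its full rectangle; the sphere at (10.5, 14.5) does not reach this height (|z−center|=7.800 > r=7.5); Taking the union: only the 13.5×8 cube is present, so the union is just that shape — 1 connected region. The result has 1 disconnected region.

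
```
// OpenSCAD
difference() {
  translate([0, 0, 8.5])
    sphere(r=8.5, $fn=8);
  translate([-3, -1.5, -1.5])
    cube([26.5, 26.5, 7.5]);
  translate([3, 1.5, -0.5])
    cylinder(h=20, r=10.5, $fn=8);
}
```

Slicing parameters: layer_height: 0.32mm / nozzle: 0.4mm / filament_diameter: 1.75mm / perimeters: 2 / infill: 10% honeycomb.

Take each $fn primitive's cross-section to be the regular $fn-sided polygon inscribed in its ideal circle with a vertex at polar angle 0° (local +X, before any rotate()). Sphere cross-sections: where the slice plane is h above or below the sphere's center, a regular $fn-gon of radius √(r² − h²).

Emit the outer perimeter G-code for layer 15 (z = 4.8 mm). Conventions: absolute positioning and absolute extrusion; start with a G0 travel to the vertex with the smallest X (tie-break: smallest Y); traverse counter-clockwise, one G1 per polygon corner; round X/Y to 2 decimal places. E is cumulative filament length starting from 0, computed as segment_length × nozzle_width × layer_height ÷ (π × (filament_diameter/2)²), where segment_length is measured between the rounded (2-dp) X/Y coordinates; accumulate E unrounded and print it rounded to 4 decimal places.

G0 X-7.65 Y0.00 Z4.80
G1 X-5.41 Y-5.41 E0.3116
G1 X-4.48 Y-5.80 E0.3653
G1 X-7.27 Y0.93 E0.7530
G1 X-7.65 Y0.00 E0.8064

At z = 4.8 mm: the sphere: section is a regular 8-gon, circumradius = √(r²−h²) = √(8.5²−3.7²) = 7.652; the cube at (-3, -1.5) (footprint 26.5×26.5) is included at this height; the cylinder at (3, 1.5): section is a regular 8-gon, circumradius r=10.5; After the difference (first − rest): starting from the r=8.5 sphere, the 26.5×26.5 cube at (-3, -1.5) partially overlaps it — only the 78.01 mm² overlap (of its 702.25 mm²) is removed, clipping the outline; the r=10.5 cylinder at (3, 1.5) partially overlaps it — only the 82.92 mm² overlap (of its 311.83 mm²) is removed, clipping the outline — 1 connected region. The outline is a single polygon with 4 vertices. Extrusion per mm of travel: 0.4 × 0.32 / (π × 0.875²) = 0.053216. Accumulating E over each segment gives final E = 0.8064.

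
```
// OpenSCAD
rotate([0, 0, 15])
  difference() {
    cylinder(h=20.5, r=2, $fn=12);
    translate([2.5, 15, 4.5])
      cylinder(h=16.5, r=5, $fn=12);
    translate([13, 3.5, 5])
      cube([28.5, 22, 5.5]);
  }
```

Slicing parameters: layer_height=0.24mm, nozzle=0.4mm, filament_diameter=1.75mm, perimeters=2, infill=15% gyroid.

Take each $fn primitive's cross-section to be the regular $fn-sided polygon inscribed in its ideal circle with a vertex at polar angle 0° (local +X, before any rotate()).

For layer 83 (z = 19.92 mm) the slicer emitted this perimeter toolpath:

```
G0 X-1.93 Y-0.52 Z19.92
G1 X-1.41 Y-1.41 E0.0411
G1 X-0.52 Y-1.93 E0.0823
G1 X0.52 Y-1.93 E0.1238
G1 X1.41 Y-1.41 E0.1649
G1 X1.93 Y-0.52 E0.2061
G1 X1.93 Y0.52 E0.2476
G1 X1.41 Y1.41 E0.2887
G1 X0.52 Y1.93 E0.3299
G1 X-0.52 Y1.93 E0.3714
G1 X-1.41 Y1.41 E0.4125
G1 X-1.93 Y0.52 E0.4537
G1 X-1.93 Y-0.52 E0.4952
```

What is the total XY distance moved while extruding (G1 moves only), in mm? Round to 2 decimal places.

Sum the Euclidean lengths of each G1 segment: total = 12.41 mm.

12.41 mm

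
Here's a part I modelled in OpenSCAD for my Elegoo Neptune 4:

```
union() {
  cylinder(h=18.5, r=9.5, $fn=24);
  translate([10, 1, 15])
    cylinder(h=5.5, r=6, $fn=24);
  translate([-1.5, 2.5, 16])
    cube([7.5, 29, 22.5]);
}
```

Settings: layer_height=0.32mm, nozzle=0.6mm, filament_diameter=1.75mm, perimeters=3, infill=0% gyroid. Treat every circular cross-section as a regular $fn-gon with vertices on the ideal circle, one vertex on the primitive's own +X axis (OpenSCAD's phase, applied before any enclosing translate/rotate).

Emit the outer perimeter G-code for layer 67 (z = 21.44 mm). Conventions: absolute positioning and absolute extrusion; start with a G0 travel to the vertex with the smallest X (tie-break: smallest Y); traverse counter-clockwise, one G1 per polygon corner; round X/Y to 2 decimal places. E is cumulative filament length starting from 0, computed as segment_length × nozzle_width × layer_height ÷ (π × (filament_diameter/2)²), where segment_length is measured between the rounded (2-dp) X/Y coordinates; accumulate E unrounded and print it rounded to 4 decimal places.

G0 X-1.50 Y2.50 Z21.44
G1 X6.00 Y2.50 E0.5987
G1 X6.00 Y31.50 E2.9136
G1 X-1.50 Y31.50 E3.5123
G1 X-1.50 Y2.50 E5.8272

At z = 21.44 mm: the cylinder is absent (z outside [0, 18.5]); the cylinder at (10, 1) is not intersected at this z (z outside [15, 20.5]); the 7.5×29 cube at (-1.5, 2.5) contributes its full rectangle; Merging all regions: only the 7.5×29 cube at (-1.5, 2.5) is present, so the union is just that shape — 1 connected region. The outline is a single polygon with 4 vertices. Extrusion per mm of travel: 0.6 × 0.32 / (π × 0.875²) = 0.079824. Accumulating E over each segment gives final E = 5.8272.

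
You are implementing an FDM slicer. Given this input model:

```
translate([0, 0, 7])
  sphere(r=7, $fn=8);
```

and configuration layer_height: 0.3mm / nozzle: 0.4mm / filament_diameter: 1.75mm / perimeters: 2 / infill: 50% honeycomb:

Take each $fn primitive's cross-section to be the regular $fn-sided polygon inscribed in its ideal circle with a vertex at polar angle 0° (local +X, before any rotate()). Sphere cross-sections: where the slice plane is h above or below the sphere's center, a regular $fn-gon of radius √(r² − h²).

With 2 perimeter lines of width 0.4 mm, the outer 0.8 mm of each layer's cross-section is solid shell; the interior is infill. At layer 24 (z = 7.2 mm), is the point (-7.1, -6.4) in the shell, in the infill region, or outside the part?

At z = 7.2 mm: the r=7 sphere contributes a regular 8-gon of circumradius √(7²−0.2²) = 6.997. Overall, the cross-section is a single solid region. The nearest boundary edge runs (-7.00, 0.00)→(-4.95, -4.95); distance from the point to it = 2.60 mm. The point is not inside any of the regions above, so it lies outside the cross-section (2.60 mm from the nearest boundary).

outside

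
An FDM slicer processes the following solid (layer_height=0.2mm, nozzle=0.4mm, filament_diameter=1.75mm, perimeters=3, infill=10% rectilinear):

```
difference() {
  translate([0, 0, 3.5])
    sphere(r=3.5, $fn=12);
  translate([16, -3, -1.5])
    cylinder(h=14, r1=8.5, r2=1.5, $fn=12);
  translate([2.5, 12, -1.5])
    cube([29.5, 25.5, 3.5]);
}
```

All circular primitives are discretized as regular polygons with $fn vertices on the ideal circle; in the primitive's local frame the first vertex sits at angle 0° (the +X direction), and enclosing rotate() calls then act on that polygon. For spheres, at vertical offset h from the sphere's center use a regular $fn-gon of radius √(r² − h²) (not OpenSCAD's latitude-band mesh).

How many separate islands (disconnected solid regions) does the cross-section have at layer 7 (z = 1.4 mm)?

At z = 1.4 mm: the sphere: section is a regular 12-gon, circumradius = √(r²−h²) = √(3.5²−2.1²) = 2.800; the cone at (16, -3) contributes a regular 12-gon of circumradius 7.050 (interpolated between r1=8.5 and r2=1.5 at t=0.207); the 29.5×25.5 cube at (2.5, 12) contributes its full rectangle; Taking the first minus the rest: starting from the r=3.5 sphere, the cone at (16, -3) misses the remaining region (no effect); the 29.5×25.5 cube at (2.5, 12) misses the remaining region (no effect) — 1 connected region. Overall, the cross-section is a single solid region. Island count = 1.

1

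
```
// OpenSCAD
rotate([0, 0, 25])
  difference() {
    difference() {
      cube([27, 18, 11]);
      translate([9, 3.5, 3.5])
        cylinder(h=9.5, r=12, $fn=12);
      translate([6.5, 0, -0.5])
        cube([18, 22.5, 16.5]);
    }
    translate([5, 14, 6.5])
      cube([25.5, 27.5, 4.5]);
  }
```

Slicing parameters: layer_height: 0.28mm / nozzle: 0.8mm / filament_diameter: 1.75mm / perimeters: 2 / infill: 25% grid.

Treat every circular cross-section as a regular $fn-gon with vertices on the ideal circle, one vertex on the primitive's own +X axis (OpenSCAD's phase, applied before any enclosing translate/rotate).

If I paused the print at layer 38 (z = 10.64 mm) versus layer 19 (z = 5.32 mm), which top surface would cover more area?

layer 19 (z = 5.32 mm)

Layer 38 (z = 10.64): the cube is present — its section is the full 27×18 rectangle (area 486.00 mm²); the r=12 cylinder at (9, 3.5) gives a regular 12-gon of circumradius 12 (constant along its height) (area = (12/2)·12.000²·sin(360°/12) = 432.00 mm²); the cube at (6.5, 0) is present — its section is the full 18×22.5 rectangle (area 405.00 mm²); After the difference (first − rest): starting from the 27×18 cube (486.00 mm²), the r=12 cylinder at (9, 3.5) partially overlaps it — only the 273.71 mm² overlap (of its 432.00 mm²) is removed, clipping the outline; the 18×22.5 cube at (6.5, 0) partially overlaps it — only the 137.73 mm² overlap (of its 405.00 mm²) is removed, clipping the outline — area = 74.56 mm²; the cube at (5, 14) (footprint 25.5×27.5) is included at this height (area 701.25 mm²); After the difference (first − rest): starting from the result so far (74.56 mm²), the 25.5×27.5 cube at (5, 14) partially overlaps it — only the 15.06 mm² overlap (of its 701.25 mm²) is removed, clipping the outline — area = 59.50 mm²; (whole slice rotated 25° about Z — lengths, areas and connectivity unchanged). So its area = 59.50 mm². Layer 19 (z = 5.32): the cube is present — its section is the full 27×18 rectangle (area 486.00 mm²); the r=12 cylinder at (9, 3.5) gives a regular 12-gon of circumradius 12 (constant along its height) (area = (12/2)·12.000²·sin(360°/12) = 432.00 mm²); the 18×22.5 cube at (6.5, 0) contributes its full rectangle (area 405.00 mm²); Subtracting the remaining from the first: starting from the 27×18 cube (486.00 mm²), the r=12 cylinder at (9, 3.5) partially overlaps it — only the 273.71 mm² overlap (of its 432.00 mm²) is removed, clipping the outline; the 18×22.5 cube at (6.5, 0) partially overlaps it — only the 137.73 mm² overlap (of its 405.00 mm²) is removed, clipping the outline — area = 74.56 mm²; the cube at (5, 14) is absent (z outside [6.5, 11]); After the difference (first − rest): none of the subtracted shapes is present at this height, so the result so far is unchanged — area = 74.56 mm²; (whole slice rotated 25° about Z — lengths, areas and connectivity unchanged). So its area = 74.56 mm². Layer 19 is larger (74.56 vs 59.50 mm²).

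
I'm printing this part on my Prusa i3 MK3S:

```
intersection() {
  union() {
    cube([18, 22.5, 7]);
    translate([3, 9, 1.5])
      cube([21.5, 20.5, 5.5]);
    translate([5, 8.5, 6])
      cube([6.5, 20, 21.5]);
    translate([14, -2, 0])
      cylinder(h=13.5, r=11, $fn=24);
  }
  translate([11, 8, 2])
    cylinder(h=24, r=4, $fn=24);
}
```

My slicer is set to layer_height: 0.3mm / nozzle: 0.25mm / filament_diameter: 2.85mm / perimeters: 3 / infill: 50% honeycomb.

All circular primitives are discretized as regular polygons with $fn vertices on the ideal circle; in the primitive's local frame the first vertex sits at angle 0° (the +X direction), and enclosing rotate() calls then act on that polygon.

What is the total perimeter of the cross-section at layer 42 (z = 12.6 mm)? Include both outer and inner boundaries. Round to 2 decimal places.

32.78 mm

At z = 12.6 mm: the cube is not intersected at this z (z outside [0, 7]); the cube at (3, 9) is not intersected at this z (z outside [1.5, 7]); the cube at (5, 8.5) is present — its section is the full 6.5×20 rectangle (perimeter 53.00 mm); the cylinder at (14, -2): section is a regular 24-gon, circumradius r=11 (perimeter = 2·24·11.000·sin(180°/24) = 68.92 mm); Combining (union): the regions partially overlap (shared area 0.07 mm²), so the edge portions inside another operand are dropped and the merged outline is re-measured after clipping — boundary = 120.42 mm; the r=4 cylinder at (11, 8) contributes a regular 24-gon of circumradius 4 (perimeter = 2·24·4.000·sin(180°/24) = 25.06 mm); Taking the intersection: the r=4 cylinder at (11, 8) partially overlaps that combined region; clipping to the common part keeps 38.95 mm² — boundary = 32.78 mm. Overall, the cross-section is a single solid region. Total boundary length (outer) = 32.78 mm.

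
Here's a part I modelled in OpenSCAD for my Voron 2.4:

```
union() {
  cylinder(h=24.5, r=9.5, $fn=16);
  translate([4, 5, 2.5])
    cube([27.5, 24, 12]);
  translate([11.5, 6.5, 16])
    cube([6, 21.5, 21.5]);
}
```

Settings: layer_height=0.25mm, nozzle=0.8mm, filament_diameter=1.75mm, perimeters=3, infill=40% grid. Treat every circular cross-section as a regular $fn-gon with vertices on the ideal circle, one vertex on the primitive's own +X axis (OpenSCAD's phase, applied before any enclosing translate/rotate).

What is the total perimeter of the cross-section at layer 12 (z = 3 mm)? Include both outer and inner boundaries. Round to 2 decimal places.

149.58 mm

At z = 3 mm: the r=9.5 cylinder gives a regular 16-gon of circumradius 9.5 (constant along its height) (perimeter = 2·16·9.500·sin(180°/16) = 59.31 mm); the cube at (4, 5) (footprint 27.5×24) is included at this height (perimeter 103.00 mm); the cube at (11.5, 6.5) is absent (z outside [16, 37.5]); Taking the union: the regions partially overlap (shared area 8.12 mm²), so the edge portions inside another operand are dropped and the merged outline is re-measured after clipping — boundary = 149.58 mm. Overall, the cross-section is a single solid region. Total boundary length (outer) = 149.58 mm.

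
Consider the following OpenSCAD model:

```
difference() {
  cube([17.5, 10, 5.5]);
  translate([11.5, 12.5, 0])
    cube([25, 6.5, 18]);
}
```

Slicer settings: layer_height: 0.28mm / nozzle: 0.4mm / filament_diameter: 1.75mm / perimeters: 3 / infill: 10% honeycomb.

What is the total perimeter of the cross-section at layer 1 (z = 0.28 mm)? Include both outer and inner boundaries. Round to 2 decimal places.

At z = 0.28 mm: the cube is present — its section is the full 17.5×10 rectangle (perimeter 55.00 mm); the 25×6.5 cube at (11.5, 12.5) contributes its full rectangle (perimeter 63.00 mm); Subtracting the remaining from the first: starting from the 17.5×10 cube, the 25×6.5 cube at (11.5, 12.5) misses the remaining region (no effect) — boundary = 55.00 mm. Overall, the cross-section is a single solid region. Total boundary length (outer) = 55.00 mm.

55.00 mm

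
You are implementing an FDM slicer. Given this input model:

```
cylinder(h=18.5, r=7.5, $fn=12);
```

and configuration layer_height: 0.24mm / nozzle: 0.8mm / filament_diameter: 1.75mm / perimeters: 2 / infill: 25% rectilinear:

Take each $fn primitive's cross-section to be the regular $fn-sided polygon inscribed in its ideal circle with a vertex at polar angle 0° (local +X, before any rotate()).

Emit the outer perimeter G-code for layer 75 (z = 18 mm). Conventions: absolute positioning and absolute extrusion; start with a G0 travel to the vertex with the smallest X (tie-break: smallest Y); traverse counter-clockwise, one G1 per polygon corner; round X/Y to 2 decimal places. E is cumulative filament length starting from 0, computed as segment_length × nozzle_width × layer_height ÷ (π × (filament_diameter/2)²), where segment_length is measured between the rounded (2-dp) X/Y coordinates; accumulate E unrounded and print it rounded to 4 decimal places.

At z = 18 mm: the cylinder: section is a regular 12-gon, circumradius r=7.5. The outline is a single polygon with 12 vertices. Extrusion per mm of travel: 0.8 × 0.24 / (π × 0.875²) = 0.079824. Accumulating E over each segment gives final E = 3.7202.

G0 X-7.50 Y0.00 Z18.00
G1 X-6.50 Y-3.75 E0.3098
G1 X-3.75 Y-6.50 E0.6202
G1 X0.00 Y-7.50 E0.9300
G1 X3.75 Y-6.50 E1.2398
G1 X6.50 Y-3.75 E1.5503
G1 X7.50 Y0.00 E1.8601
G1 X6.50 Y3.75 E2.1699
G1 X3.75 Y6.50 E2.4803
G1 X0.00 Y7.50 E2.7901
G1 X-3.75 Y6.50 E3.0999
G1 X-6.50 Y3.75 E3.4104
G1 X-7.50 Y0.00 E3.7202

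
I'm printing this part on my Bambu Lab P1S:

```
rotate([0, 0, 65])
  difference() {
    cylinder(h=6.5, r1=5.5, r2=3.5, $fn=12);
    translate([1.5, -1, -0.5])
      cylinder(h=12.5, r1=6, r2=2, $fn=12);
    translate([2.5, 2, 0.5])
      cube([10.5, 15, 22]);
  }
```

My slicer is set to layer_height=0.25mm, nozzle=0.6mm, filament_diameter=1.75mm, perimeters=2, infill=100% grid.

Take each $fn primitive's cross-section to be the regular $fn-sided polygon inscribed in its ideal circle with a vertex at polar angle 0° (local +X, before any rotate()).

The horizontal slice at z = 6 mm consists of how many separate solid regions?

1

At z = 6 mm: the cone (r1=5.5→r2=3.5) has section circumradius 3.654 here — a regular 12-gon; the cone at (1.5, -1) (r1=6→r2=2) has section circumradius 3.920 here — a regular 12-gon; the cube at (2.5, 2) (footprint 10.5×15) is included at this height; Subtracting the remaining from the first: starting from the cone, the cone at (1.5, -1) partially overlaps it — only the 29.73 mm² overlap (of its 46.10 mm²) is removed, clipping the outline; the 10.5×15 cube at (2.5, 2) misses the remaining region (no effect) — 1 connected region; (rotated 65° about Z; rotation is an isometry so areas/perimeters/island counts are preserved). The result has 1 disconnected region.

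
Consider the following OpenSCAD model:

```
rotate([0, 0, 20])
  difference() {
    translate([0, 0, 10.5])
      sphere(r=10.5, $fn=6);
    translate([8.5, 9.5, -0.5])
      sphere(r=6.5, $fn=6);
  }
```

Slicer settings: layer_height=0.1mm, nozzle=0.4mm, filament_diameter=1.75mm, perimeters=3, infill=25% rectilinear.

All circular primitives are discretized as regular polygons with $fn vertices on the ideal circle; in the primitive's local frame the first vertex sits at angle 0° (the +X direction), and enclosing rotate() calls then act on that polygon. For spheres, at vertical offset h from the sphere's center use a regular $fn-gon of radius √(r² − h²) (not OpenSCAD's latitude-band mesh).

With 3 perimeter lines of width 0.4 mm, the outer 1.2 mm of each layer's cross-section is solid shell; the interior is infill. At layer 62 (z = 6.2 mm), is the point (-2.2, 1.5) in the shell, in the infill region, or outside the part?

At z = 6.2 mm: the r=10.5 sphere slices to a regular 6-gon of circumradius 9.579 (√(r²−h²) with h=4.3 from center); the sphere at (8.5, 9.5) is not intersected at this z (|z−center|=6.700 > r=6.5); Subtracting the remaining from the first: none of the subtracted shapes is present at this height, so the r=10.5 sphere is unchanged — 1 connected region; (rotated 20° about Z; rotation is an isometry so areas/perimeters/island counts are preserved). Overall, the cross-section is a single solid region. Undo the 20° rotation: the query point maps to (-1.554, 2.162) in the un-rotated model frame. The nearest boundary edge runs (-4.79, 8.30)→(-9.58, 0.00); distance from the point to it = 5.87 mm. The point is inside the cross-section and 5.87 mm from the nearest boundary — more than the 1.2 mm shell width (3 × 0.4), so it's in the infill interior.

infill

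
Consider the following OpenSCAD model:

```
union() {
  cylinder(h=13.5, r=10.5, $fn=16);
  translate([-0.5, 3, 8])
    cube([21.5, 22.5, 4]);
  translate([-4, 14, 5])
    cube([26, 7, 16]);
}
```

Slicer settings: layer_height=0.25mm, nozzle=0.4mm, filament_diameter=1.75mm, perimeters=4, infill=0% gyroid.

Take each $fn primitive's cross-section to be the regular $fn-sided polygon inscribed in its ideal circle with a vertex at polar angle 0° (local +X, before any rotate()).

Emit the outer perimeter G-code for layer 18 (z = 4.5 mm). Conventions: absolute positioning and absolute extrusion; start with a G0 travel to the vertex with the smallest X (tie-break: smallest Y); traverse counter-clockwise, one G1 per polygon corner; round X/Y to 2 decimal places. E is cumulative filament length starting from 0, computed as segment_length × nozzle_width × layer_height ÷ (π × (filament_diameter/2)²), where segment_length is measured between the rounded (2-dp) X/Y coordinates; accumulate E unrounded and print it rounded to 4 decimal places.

At z = 4.5 mm: the r=10.5 cylinder contributes a regular 16-gon of circumradius 10.5; the cube at (-0.5, 3) is not intersected at this z (z outside [8, 12]); the cube at (-4, 14) is absent (z outside [5, 21]); Taking the union: only the r=10.5 cylinder is present, so the union is just that shape — 1 connected region. The outline is a single polygon with 16 vertices. Extrusion per mm of travel: 0.4 × 0.25 / (π × 0.875²) = 0.041575. Accumulating E over each segment gives final E = 2.7248.

G0 X-10.50 Y0.00 Z4.50
G1 X-9.70 Y-4.02 E0.1704
G1 X-7.42 Y-7.42 E0.3406
G1 X-4.02 Y-9.70 E0.5108
G1 X0.00 Y-10.50 E0.6812
G1 X4.02 Y-9.70 E0.8516
G1 X7.42 Y-7.42 E1.0218
G1 X9.70 Y-4.02 E1.1920
G1 X10.50 Y0.00 E1.3624
G1 X9.70 Y4.02 E1.5328
G1 X7.42 Y7.42 E1.7030
G1 X4.02 Y9.70 E1.8732
G1 X0.00 Y10.50 E2.0436
G1 X-4.02 Y9.70 E2.2140
G1 X-7.42 Y7.42 E2.3842
G1 X-9.70 Y4.02 E2.5544
G1 X-10.50 Y0.00 E2.7248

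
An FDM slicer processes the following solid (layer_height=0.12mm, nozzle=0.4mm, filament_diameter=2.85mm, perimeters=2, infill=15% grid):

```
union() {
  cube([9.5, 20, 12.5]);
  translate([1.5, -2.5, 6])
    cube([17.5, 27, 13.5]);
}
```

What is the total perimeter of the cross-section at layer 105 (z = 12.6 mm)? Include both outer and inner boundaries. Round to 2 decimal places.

At z = 12.6 mm: the cube does not reach this height (z outside [0, 12.5]); the cube at (1.5, -2.5) (footprint 17.5×27) is included at this height (perimeter 89.00 mm); Merging all regions: only the 17.5×27 cube at (1.5, -2.5) is present, so the union is just that shape — boundary = 89.00 mm. Overall, the cross-section is a single solid region. Total boundary length (outer) = 89.00 mm.

89.00 mm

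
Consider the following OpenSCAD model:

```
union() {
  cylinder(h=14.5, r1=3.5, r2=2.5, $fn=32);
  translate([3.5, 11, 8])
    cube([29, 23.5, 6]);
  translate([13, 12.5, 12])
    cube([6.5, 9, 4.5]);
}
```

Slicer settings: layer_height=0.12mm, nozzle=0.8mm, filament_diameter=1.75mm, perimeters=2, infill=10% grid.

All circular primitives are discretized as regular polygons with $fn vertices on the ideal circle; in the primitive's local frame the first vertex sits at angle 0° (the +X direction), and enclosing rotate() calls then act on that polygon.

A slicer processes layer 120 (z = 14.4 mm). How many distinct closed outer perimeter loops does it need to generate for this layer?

2

At z = 14.4 mm: the cone (r1=3.5→r2=2.5) has section circumradius 2.507 here — a regular 32-gon; the cube at (3.5, 11) is absent (z outside [8, 14]); the cube at (13, 12.5) is present — its section is the full 6.5×9 rectangle; Merging all regions: the 2 present regions are separate (no shared area or edge), so areas and boundary lengths simply add and each stays a separate island — 2 connected regions. The result has 2 disconnected regions.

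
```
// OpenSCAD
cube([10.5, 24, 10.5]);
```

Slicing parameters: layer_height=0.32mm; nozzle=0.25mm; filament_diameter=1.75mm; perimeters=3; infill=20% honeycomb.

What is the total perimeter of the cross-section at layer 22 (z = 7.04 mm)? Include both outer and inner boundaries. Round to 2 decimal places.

69.00 mm

At z = 7.04 mm: the cube is present — its section is the full 10.5×24 rectangle (perimeter 69.00 mm). Overall, the cross-section is a single solid region. Total boundary length (outer) = 69.00 mm.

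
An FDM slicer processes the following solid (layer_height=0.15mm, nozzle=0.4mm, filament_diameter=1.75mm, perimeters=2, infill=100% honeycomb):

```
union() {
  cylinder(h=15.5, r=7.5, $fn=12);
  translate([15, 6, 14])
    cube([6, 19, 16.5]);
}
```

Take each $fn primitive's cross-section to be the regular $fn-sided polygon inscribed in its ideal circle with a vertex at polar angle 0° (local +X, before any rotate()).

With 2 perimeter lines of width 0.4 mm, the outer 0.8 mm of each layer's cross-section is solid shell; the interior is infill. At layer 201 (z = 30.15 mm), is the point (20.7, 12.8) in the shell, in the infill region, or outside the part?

At z = 30.15 mm: the cylinder is absent (z outside [0, 15.5]); the 6×19 cube at (15, 6) contributes its full rectangle; Taking the union: only the 6×19 cube at (15, 6) is present, so the union is just that shape — 1 connected region. Overall, the cross-section is a single solid region. The nearest boundary edge runs (21.00, 6.00)→(21.00, 25.00); distance from the point to it = 0.30 mm. The point is inside the cross-section, 0.30 mm from the nearest boundary — within the 0.8 mm shell band (2 × 0.4).

shell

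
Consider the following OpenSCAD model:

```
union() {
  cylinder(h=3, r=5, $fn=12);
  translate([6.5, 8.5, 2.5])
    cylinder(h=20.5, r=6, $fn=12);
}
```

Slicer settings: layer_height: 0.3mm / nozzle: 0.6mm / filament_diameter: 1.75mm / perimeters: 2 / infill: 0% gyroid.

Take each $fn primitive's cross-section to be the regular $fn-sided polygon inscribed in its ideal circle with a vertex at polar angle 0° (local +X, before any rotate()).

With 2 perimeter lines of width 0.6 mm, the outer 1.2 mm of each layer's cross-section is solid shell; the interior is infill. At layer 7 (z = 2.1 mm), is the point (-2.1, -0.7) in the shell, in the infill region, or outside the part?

infill

At z = 2.1 mm: the r=5 cylinder contributes a regular 12-gon of circumradius 5; the cylinder at (6.5, 8.5) is absent (z outside [2.5, 23]); Taking the union: only the r=5 cylinder is present, so the union is just that shape — 1 connected region. Overall, the cross-section is a single solid region. The nearest boundary edge runs (-5.00, 0.00)→(-4.33, -2.50); distance from the point to it = 2.62 mm. The point is inside the cross-section and 2.62 mm from the nearest boundary — more than the 1.2 mm shell width (2 × 0.6), so it's in the infill interior.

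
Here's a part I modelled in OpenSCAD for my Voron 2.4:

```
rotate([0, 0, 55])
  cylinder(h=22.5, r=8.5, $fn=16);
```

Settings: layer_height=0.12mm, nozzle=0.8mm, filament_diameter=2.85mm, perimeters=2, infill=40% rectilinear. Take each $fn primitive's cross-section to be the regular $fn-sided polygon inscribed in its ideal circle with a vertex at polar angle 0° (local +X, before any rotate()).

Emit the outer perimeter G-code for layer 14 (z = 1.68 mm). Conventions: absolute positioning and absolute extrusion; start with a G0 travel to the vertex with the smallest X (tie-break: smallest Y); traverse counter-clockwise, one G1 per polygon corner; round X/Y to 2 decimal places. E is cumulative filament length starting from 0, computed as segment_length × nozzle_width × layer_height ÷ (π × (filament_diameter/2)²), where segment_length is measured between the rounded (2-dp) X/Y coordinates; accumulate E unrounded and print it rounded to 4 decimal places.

G0 X-8.37 Y-1.48 Z1.68
G1 X-7.17 Y-4.57 E0.0499
G1 X-4.88 Y-6.96 E0.0997
G1 X-1.84 Y-8.30 E0.1497
G1 X1.48 Y-8.37 E0.1997
G1 X4.57 Y-7.17 E0.2495
G1 X6.96 Y-4.88 E0.2994
G1 X8.30 Y-1.84 E0.3493
G1 X8.37 Y1.48 E0.3993
G1 X7.17 Y4.57 E0.4492
G1 X4.88 Y6.96 E0.4990
G1 X1.84 Y8.30 E0.5490
G1 X-1.48 Y8.37 E0.5990
G1 X-4.57 Y7.17 E0.6489
G1 X-6.96 Y4.88 E0.6987
G1 X-8.30 Y1.84 E0.7487
G1 X-8.37 Y-1.48 E0.7986

At z = 1.68 mm: the r=8.5 cylinder contributes a regular 16-gon of circumradius 8.5; (whole slice rotated 55° about Z — lengths, areas and connectivity unchanged). The outline is a single polygon with 16 vertices. Extrusion per mm of travel: 0.8 × 0.12 / (π × 1.425²) = 0.015048. Accumulating E over each segment gives final E = 0.7986.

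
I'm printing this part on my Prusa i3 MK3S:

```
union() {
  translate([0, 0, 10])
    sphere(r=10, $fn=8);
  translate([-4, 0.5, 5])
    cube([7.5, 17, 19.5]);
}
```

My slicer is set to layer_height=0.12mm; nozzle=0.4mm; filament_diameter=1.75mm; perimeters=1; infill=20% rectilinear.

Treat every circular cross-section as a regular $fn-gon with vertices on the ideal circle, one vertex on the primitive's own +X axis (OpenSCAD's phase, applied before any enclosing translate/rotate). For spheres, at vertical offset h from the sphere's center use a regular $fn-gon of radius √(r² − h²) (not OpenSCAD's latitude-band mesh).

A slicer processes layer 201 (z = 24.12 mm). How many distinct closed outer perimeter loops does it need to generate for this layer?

At z = 24.12 mm: the sphere is not intersected at this z (|z−center|=14.120 > r=10); the cube at (-4, 0.5) is present — its section is the full 7.5×17 rectangle; Merging all regions: only the 7.5×17 cube at (-4, 0.5) is present, so the union is just that shape — 1 connected region. The result has 1 disconnected region.

1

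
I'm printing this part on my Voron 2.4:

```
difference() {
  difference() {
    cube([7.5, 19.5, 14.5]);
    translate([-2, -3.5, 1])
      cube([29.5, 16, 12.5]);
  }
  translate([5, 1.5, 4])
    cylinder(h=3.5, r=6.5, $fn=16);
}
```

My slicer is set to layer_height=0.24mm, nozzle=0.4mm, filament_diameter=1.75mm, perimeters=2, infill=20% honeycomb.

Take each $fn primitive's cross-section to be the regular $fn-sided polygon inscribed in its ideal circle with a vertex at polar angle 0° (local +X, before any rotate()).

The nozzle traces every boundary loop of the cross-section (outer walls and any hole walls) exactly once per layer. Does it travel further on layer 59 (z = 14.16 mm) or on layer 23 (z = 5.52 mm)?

layer 59 (z = 14.16 mm)

Layer 59 (z = 14.16): the 7.5×19.5 cube contributes its full rectangle (perimeter 54.00 mm); the cube at (-2, -3.5) does not reach this height (z outside [1, 13.5]); Taking the first minus the rest: none of the subtracted shapes is present at this height, so the 7.5×19.5 cube is unchanged — boundary = 54.00 mm; the cylinder at (5, 1.5) does not reach this height (z outside [4, 7.5]); Taking the first minus the rest: none of the subtracted shapes is present at this height, so the result so far is unchanged — boundary = 54.00 mm. So its perimeter = 54.00 mm. Layer 23 (z = 5.52): the cube is present — its section is the full 7.5×19.5 rectangle (perimeter 54.00 mm); the 29.5×16 cube at (-2, -3.5) contributes its full rectangle (perimeter 91.00 mm); Subtracting the remaining from the first: starting from the 7.5×19.5 cube, the 29.5×16 cube at (-2, -3.5) partially overlaps it — only the 93.75 mm² overlap (of its 472.00 mm²) is removed, clipping the outline — boundary = 29.00 mm; the r=6.5 cylinder at (5, 1.5) gives a regular 16-gon of circumradius 6.5 (constant along its height) (perimeter = 2·16·6.500·sin(180°/16) = 40.58 mm); Subtracting the remaining from the first: starting from that combined region, the r=6.5 cylinder at (5, 1.5) misses the remaining region (no effect) — boundary = 29.00 mm. So its perimeter = 29.00 mm. Layer 59 is larger (54.00 vs 29.00 mm).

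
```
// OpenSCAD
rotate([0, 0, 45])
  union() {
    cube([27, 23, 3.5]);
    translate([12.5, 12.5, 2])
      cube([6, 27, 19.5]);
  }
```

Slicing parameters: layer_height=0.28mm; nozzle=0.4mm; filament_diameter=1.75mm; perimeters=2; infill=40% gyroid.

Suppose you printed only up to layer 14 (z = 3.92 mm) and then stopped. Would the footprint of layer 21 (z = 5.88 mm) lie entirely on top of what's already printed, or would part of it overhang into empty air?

Compare the two slices. At z = 3.92: the cube is absent (z outside [0, 3.5]); the 6×27 cube at (12.5, 12.5) contributes its full rectangle (area 162.00 mm²); Taking the union: only the 6×27 cube at (12.5, 12.5) is present, so the union is just that shape — area = 162.00 mm²; (whole slice rotated 45° about Z — lengths, areas and connectivity unchanged). At z = 5.88: the cube is not intersected at this z (z outside [0, 3.5]); the cube at (12.5, 12.5) is present — its section is the full 6×27 rectangle (area 162.00 mm²); Combining (union): only the 6×27 cube at (12.5, 12.5) is present, so the union is just that shape — area = 162.00 mm²; (whole slice rotated 45° about Z — lengths, areas and connectivity unchanged). Checking containment: the cross-section at z = 5.88 is a subset of the cross-section at z = 3.92.

entirely on top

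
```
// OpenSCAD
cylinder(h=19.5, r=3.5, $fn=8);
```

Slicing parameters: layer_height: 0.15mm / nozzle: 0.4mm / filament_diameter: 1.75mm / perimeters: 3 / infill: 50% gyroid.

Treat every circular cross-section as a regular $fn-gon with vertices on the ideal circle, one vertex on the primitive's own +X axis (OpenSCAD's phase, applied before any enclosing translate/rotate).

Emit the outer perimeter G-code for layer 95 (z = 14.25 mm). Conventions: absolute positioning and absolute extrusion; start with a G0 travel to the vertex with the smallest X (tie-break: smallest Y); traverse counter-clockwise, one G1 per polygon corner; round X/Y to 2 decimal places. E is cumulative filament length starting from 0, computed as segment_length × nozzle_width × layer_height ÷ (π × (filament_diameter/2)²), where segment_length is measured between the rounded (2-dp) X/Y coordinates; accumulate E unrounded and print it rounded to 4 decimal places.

G0 X-3.50 Y0.00 Z14.25
G1 X-2.47 Y-2.47 E0.0668
G1 X0.00 Y-3.50 E0.1335
G1 X2.47 Y-2.47 E0.2003
G1 X3.50 Y0.00 E0.2670
G1 X2.47 Y2.47 E0.3338
G1 X0.00 Y3.50 E0.4005
G1 X-2.47 Y2.47 E0.4673
G1 X-3.50 Y0.00 E0.5341

At z = 14.25 mm: the cylinder: section is a regular 8-gon, circumradius r=3.5. The outline is a single polygon with 8 vertices. Extrusion per mm of travel: 0.4 × 0.15 / (π × 0.875²) = 0.024945. Accumulating E over each segment gives final E = 0.5341.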